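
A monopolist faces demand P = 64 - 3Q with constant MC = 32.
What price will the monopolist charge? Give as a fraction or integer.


MR = 64 - 6Q
Set MR = MC: 64 - 6Q = 32
Q* = 16/3
Substitute into demand:
P* = 64 - 3*16/3 = 48

48


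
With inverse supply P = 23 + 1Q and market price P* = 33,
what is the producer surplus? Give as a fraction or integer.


Minimum supply price (at Q=0): P_min = 23
Quantity supplied at P* = 33:
Q* = (33 - 23)/1 = 10
PS = (1/2) * Q* * (P* - P_min)
PS = (1/2) * 10 * (33 - 23)
PS = (1/2) * 10 * 10 = 50

50


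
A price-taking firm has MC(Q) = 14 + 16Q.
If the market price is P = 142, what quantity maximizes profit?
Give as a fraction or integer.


In perfect competition, profit is maximized where P = MC.
142 = 14 + 16Q
128 = 16Q
Q* = 128/16 = 8

8


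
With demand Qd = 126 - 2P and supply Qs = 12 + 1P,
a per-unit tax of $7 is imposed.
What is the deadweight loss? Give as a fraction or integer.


Pre-tax equilibrium quantity: Q* = 50
Post-tax equilibrium quantity: Q_tax = 136/3
Reduction in quantity: Q* - Q_tax = 14/3
DWL = (1/2) * tax * (Q* - Q_tax)
DWL = (1/2) * 7 * 14/3 = 49/3

49/3


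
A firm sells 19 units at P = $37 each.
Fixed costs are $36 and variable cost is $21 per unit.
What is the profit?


Total Revenue = P * Q = 37 * 19 = $703
Total Cost = FC + VC*Q = 36 + 21*19 = $435
Profit = TR - TC = 703 - 435 = $268

$268


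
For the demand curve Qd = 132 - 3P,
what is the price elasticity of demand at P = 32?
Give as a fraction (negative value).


dQ/dP = -3
At P = 32: Q = 132 - 3*32 = 36
E = (dQ/dP)(P/Q) = (-3)(32/36) = -8/3

-8/3


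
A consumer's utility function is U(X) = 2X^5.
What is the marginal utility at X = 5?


MU = dU/dX = 2*5*X^(5-1)
MU = 10*X^4
At X = 5:
MU = 10 * 5^4
MU = 10 * 625 = 6250

6250


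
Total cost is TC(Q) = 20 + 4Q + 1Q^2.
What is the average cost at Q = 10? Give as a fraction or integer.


TC(10) = 20 + 4*10 + 1*10^2
TC(10) = 20 + 40 + 100 = 160
AC = TC/Q = 160/10 = 16

16


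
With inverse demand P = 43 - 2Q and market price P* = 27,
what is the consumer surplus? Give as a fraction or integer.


Maximum willingness to pay (at Q=0): P_max = 43
Quantity demanded at P* = 27:
Q* = (43 - 27)/2 = 8
CS = (1/2) * Q* * (P_max - P*)
CS = (1/2) * 8 * (43 - 27)
CS = (1/2) * 8 * 16 = 64

64


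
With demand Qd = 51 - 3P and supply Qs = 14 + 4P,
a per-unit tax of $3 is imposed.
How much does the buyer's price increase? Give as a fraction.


With a per-unit tax, the buyer's price increase depends on relative slopes.
Supply slope: d = 4, Demand slope: b = 3
Buyer's price increase = d * tax / (b + d)
= 4 * 3 / (3 + 4)
= 12 / 7 = 12/7

12/7


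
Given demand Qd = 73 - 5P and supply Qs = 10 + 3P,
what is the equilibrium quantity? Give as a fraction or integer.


First find equilibrium price:
73 - 5P = 10 + 3P
P* = 63/8 = 63/8
Then substitute into demand:
Q* = 73 - 5 * 63/8 = 269/8

269/8


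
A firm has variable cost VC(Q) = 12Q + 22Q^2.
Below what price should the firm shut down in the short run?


AVC(Q) = VC(Q)/Q = 12 + 22Q
AVC is increasing in Q, so minimum AVC is at Q -> 0+.
Min AVC = 12
The firm should shut down if P < 12.

12


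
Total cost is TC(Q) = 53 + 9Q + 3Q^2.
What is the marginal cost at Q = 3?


MC = dTC/dQ = 9 + 2*3*Q
At Q = 3:
MC = 9 + 6*3
MC = 9 + 18 = 27

27


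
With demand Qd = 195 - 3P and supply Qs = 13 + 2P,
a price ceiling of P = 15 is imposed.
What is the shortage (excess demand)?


At P = 15:
Qd = 195 - 3*15 = 150
Qs = 13 + 2*15 = 43
Shortage = Qd - Qs = 150 - 43 = 107

107


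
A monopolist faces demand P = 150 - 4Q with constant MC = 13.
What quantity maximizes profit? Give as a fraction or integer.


TR = P*Q = (150 - 4Q)Q = 150Q - 4Q^2
MR = dTR/dQ = 150 - 8Q
Set MR = MC:
150 - 8Q = 13
137 = 8Q
Q* = 137/8 = 137/8

137/8


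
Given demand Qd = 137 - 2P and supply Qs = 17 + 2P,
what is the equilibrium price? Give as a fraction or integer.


At equilibrium, Qd = Qs.
137 - 2P = 17 + 2P
137 - 17 = 2P + 2P
120 = 4P
P* = 120/4 = 30

30


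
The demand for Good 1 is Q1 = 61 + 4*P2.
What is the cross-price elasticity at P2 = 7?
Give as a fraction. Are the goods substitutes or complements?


dQ1/dP2 = 4
At P2 = 7: Q1 = 61 + 4*7 = 89
Exy = (dQ1/dP2)(P2/Q1) = 4 * 7 / 89 = 28/89
Since Exy > 0, the goods are substitutes.

28/89 (substitutes)


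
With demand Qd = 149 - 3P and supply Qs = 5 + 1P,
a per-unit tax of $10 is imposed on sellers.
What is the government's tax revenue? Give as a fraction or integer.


With tax on sellers, new supply: Qs' = 5 + 1(P - 10)
= 1P - 5
New equilibrium quantity:
Q_new = 67/2
Tax revenue = tax * Q_new = 10 * 67/2 = 335

335


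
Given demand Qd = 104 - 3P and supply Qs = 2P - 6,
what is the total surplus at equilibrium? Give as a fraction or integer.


Find equilibrium: 104 - 3P = 2P - 6
104 + 6 = 5P
P* = 110/5 = 22
Q* = 2*22 - 6 = 38
Inverse demand: P = 104/3 - Q/3, so P_max = 104/3
Inverse supply: P = 3 + Q/2, so P_min = 3
CS = (1/2) * 38 * (104/3 - 22) = 722/3
PS = (1/2) * 38 * (22 - 3) = 361
TS = CS + PS = 722/3 + 361 = 1805/3

1805/3


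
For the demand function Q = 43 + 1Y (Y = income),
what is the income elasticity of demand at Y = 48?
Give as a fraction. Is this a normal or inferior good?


dQ/dY = 1
At Y = 48: Q = 43 + 1*48 = 91
Ey = (dQ/dY)(Y/Q) = 1 * 48 / 91 = 48/91
Since Ey > 0, this is a normal good.

48/91 (normal good)


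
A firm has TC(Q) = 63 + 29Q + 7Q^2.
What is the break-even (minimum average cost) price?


AC(Q) = 63/Q + 29 + 7Q
To minimize: dAC/dQ = -63/Q^2 + 7 = 0
Q^2 = 63/7 = 9
Q* = 3
Min AC = 63/3 + 29 + 7*3
Min AC = 21 + 29 + 21 = 71

71


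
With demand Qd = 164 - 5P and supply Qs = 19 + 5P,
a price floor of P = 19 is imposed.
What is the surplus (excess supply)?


At P = 19:
Qd = 164 - 5*19 = 69
Qs = 19 + 5*19 = 114
Surplus = Qs - Qd = 114 - 69 = 45

45


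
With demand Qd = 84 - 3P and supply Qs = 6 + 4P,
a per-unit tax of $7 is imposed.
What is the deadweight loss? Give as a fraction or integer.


Pre-tax equilibrium quantity: Q* = 354/7
Post-tax equilibrium quantity: Q_tax = 270/7
Reduction in quantity: Q* - Q_tax = 12
DWL = (1/2) * tax * (Q* - Q_tax)
DWL = (1/2) * 7 * 12 = 42

42


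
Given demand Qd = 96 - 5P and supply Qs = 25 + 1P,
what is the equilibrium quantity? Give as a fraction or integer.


First find equilibrium price:
96 - 5P = 25 + 1P
P* = 71/6 = 71/6
Then substitute into demand:
Q* = 96 - 5 * 71/6 = 221/6

221/6


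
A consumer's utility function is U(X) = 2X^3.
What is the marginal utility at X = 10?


MU = dU/dX = 2*3*X^(3-1)
MU = 6*X^2
At X = 10:
MU = 6 * 10^2
MU = 6 * 100 = 600

600


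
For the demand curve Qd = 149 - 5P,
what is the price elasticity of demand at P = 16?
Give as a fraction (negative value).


dQ/dP = -5
At P = 16: Q = 149 - 5*16 = 69
E = (dQ/dP)(P/Q) = (-5)(16/69) = -80/69

-80/69


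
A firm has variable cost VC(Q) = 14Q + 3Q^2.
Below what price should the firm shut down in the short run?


AVC(Q) = VC(Q)/Q = 14 + 3Q
AVC is increasing in Q, so minimum AVC is at Q -> 0+.
Min AVC = 14
The firm should shut down if P < 14.

14


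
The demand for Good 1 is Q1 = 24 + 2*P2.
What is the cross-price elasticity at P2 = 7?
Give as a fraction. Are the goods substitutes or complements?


dQ1/dP2 = 2
At P2 = 7: Q1 = 24 + 2*7 = 38
Exy = (dQ1/dP2)(P2/Q1) = 2 * 7 / 38 = 7/19
Since Exy > 0, the goods are substitutes.

7/19 (substitutes)


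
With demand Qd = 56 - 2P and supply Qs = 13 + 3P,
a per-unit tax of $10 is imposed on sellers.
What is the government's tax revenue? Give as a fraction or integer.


With tax on sellers, new supply: Qs' = 13 + 3(P - 10)
= 3P - 17
New equilibrium quantity:
Q_new = 134/5
Tax revenue = tax * Q_new = 10 * 134/5 = 268

268


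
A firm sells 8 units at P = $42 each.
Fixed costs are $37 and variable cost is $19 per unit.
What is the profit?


Total Revenue = P * Q = 42 * 8 = $336
Total Cost = FC + VC*Q = 37 + 19*8 = $189
Profit = TR - TC = 336 - 189 = $147

$147


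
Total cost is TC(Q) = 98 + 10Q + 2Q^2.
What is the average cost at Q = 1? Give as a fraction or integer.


TC(1) = 98 + 10*1 + 2*1^2
TC(1) = 98 + 10 + 2 = 110
AC = TC/Q = 110/1 = 110

110


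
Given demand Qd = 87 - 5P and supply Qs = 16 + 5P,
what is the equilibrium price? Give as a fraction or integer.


At equilibrium, Qd = Qs.
87 - 5P = 16 + 5P
87 - 16 = 5P + 5P
71 = 10P
P* = 71/10 = 71/10

71/10


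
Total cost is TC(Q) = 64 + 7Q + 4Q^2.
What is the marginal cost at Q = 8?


MC = dTC/dQ = 7 + 2*4*Q
At Q = 8:
MC = 7 + 8*8
MC = 7 + 64 = 71

71


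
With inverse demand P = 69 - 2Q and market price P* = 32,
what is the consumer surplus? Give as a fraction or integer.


Maximum willingness to pay (at Q=0): P_max = 69
Quantity demanded at P* = 32:
Q* = (69 - 32)/2 = 37/2
CS = (1/2) * Q* * (P_max - P*)
CS = (1/2) * 37/2 * (69 - 32)
CS = (1/2) * 37/2 * 37 = 1369/4

1369/4


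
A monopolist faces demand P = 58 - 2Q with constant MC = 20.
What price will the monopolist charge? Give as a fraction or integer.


MR = 58 - 4Q
Set MR = MC: 58 - 4Q = 20
Q* = 19/2
Substitute into demand:
P* = 58 - 2*19/2 = 39

39


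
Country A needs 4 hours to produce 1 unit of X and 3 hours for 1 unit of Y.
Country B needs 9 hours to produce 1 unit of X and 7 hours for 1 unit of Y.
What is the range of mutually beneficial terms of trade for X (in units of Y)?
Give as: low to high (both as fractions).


Opportunity cost of X for Country A = hours_X / hours_Y = 4/3 = 4/3 units of Y
Opportunity cost of X for Country B = hours_X / hours_Y = 9/7 = 9/7 units of Y
Terms of trade must be between the two opportunity costs.
Range: 9/7 to 4/3

9/7 to 4/3


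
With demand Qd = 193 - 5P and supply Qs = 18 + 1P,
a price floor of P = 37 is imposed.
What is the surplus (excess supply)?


At P = 37:
Qd = 193 - 5*37 = 8
Qs = 18 + 1*37 = 55
Surplus = Qs - Qd = 55 - 8 = 47

47


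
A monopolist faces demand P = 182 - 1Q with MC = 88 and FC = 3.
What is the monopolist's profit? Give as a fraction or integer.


MR = MC: 182 - 2Q = 88
Q* = 47
P* = 182 - 1*47 = 135
Profit = (P* - MC)*Q* - FC
= (135 - 88)*47 - 3
= 47*47 - 3
= 2209 - 3 = 2206

2206


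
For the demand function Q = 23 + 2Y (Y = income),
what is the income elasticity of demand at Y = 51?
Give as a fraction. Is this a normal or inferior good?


dQ/dY = 2
At Y = 51: Q = 23 + 2*51 = 125
Ey = (dQ/dY)(Y/Q) = 2 * 51 / 125 = 102/125
Since Ey > 0, this is a normal good.

102/125 (normal good)


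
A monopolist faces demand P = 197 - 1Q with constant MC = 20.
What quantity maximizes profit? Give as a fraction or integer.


TR = P*Q = (197 - 1Q)Q = 197Q - 1Q^2
MR = dTR/dQ = 197 - 2Q
Set MR = MC:
197 - 2Q = 20
177 = 2Q
Q* = 177/2 = 177/2

177/2


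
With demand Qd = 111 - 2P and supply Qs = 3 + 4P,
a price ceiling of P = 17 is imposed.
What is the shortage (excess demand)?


At P = 17:
Qd = 111 - 2*17 = 77
Qs = 3 + 4*17 = 71
Shortage = Qd - Qs = 77 - 71 = 6

6


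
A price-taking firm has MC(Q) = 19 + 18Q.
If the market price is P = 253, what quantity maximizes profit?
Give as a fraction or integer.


In perfect competition, profit is maximized where P = MC.
253 = 19 + 18Q
234 = 18Q
Q* = 234/18 = 13

13


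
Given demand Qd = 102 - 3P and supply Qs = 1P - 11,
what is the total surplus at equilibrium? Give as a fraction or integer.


Find equilibrium: 102 - 3P = 1P - 11
102 + 11 = 4P
P* = 113/4 = 113/4
Q* = 1*113/4 - 11 = 69/4
Inverse demand: P = 34 - Q/3, so P_max = 34
Inverse supply: P = 11 + Q/1, so P_min = 11
CS = (1/2) * 69/4 * (34 - 113/4) = 1587/32
PS = (1/2) * 69/4 * (113/4 - 11) = 4761/32
TS = CS + PS = 1587/32 + 4761/32 = 1587/8

1587/8


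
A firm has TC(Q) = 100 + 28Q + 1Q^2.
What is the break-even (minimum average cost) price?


AC(Q) = 100/Q + 28 + 1Q
To minimize: dAC/dQ = -100/Q^2 + 1 = 0
Q^2 = 100/1 = 100
Q* = 10
Min AC = 100/10 + 28 + 1*10
Min AC = 10 + 28 + 10 = 48

48


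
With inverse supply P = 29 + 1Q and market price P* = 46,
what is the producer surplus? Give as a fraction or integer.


Minimum supply price (at Q=0): P_min = 29
Quantity supplied at P* = 46:
Q* = (46 - 29)/1 = 17
PS = (1/2) * Q* * (P* - P_min)
PS = (1/2) * 17 * (46 - 29)
PS = (1/2) * 17 * 17 = 289/2

289/2


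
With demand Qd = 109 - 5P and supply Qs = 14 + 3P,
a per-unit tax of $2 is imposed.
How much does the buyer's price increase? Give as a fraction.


With a per-unit tax, the buyer's price increase depends on relative slopes.
Supply slope: d = 3, Demand slope: b = 5
Buyer's price increase = d * tax / (b + d)
= 3 * 2 / (5 + 3)
= 6 / 8 = 3/4

3/4


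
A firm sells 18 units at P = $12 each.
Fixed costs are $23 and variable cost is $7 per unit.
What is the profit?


Total Revenue = P * Q = 12 * 18 = $216
Total Cost = FC + VC*Q = 23 + 7*18 = $149
Profit = TR - TC = 216 - 149 = $67

$67


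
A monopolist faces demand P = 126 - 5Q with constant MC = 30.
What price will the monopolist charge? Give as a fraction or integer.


MR = 126 - 10Q
Set MR = MC: 126 - 10Q = 30
Q* = 48/5
Substitute into demand:
P* = 126 - 5*48/5 = 78

78


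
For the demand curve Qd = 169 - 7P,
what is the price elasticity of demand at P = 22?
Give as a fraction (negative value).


dQ/dP = -7
At P = 22: Q = 169 - 7*22 = 15
E = (dQ/dP)(P/Q) = (-7)(22/15) = -154/15

-154/15


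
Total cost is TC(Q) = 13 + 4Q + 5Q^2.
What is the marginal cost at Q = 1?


MC = dTC/dQ = 4 + 2*5*Q
At Q = 1:
MC = 4 + 10*1
MC = 4 + 10 = 14

14


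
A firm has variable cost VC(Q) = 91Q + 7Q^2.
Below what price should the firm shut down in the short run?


AVC(Q) = VC(Q)/Q = 91 + 7Q
AVC is increasing in Q, so minimum AVC is at Q -> 0+.
Min AVC = 91
The firm should shut down if P < 91.

91


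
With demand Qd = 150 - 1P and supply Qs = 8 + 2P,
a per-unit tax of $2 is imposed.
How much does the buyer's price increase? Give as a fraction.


With a per-unit tax, the buyer's price increase depends on relative slopes.
Supply slope: d = 2, Demand slope: b = 1
Buyer's price increase = d * tax / (b + d)
= 2 * 2 / (1 + 2)
= 4 / 3 = 4/3

4/3


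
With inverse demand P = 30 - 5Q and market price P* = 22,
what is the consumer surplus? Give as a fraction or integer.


Maximum willingness to pay (at Q=0): P_max = 30
Quantity demanded at P* = 22:
Q* = (30 - 22)/5 = 8/5
CS = (1/2) * Q* * (P_max - P*)
CS = (1/2) * 8/5 * (30 - 22)
CS = (1/2) * 8/5 * 8 = 32/5

32/5


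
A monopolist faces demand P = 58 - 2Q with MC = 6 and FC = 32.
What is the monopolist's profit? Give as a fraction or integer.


MR = MC: 58 - 4Q = 6
Q* = 13
P* = 58 - 2*13 = 32
Profit = (P* - MC)*Q* - FC
= (32 - 6)*13 - 32
= 26*13 - 32
= 338 - 32 = 306

306


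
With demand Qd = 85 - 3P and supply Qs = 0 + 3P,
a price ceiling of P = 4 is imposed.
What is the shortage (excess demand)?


At P = 4:
Qd = 85 - 3*4 = 73
Qs = 0 + 3*4 = 12
Shortage = Qd - Qs = 73 - 12 = 61

61


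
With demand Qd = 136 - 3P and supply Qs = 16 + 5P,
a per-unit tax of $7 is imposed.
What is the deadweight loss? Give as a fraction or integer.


Pre-tax equilibrium quantity: Q* = 91
Post-tax equilibrium quantity: Q_tax = 623/8
Reduction in quantity: Q* - Q_tax = 105/8
DWL = (1/2) * tax * (Q* - Q_tax)
DWL = (1/2) * 7 * 105/8 = 735/16

735/16


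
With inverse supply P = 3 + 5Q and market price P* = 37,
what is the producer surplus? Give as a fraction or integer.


Minimum supply price (at Q=0): P_min = 3
Quantity supplied at P* = 37:
Q* = (37 - 3)/5 = 34/5
PS = (1/2) * Q* * (P* - P_min)
PS = (1/2) * 34/5 * (37 - 3)
PS = (1/2) * 34/5 * 34 = 578/5

578/5


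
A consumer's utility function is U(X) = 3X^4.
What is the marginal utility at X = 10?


MU = dU/dX = 3*4*X^(4-1)
MU = 12*X^3
At X = 10:
MU = 12 * 10^3
MU = 12 * 1000 = 12000

12000


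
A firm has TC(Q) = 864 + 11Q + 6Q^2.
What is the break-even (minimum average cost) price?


AC(Q) = 864/Q + 11 + 6Q
To minimize: dAC/dQ = -864/Q^2 + 6 = 0
Q^2 = 864/6 = 144
Q* = 12
Min AC = 864/12 + 11 + 6*12
Min AC = 72 + 11 + 72 = 155

155


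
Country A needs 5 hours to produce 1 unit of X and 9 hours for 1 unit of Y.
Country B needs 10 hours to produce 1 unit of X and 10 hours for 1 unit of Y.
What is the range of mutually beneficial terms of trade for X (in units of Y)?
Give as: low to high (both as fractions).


Opportunity cost of X for Country A = hours_X / hours_Y = 5/9 = 5/9 units of Y
Opportunity cost of X for Country B = hours_X / hours_Y = 10/10 = 1 units of Y
Terms of trade must be between the two opportunity costs.
Range: 5/9 to 1

5/9 to 1


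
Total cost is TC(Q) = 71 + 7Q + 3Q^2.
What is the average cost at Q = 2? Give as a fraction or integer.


TC(2) = 71 + 7*2 + 3*2^2
TC(2) = 71 + 14 + 12 = 97
AC = TC/Q = 97/2 = 97/2

97/2


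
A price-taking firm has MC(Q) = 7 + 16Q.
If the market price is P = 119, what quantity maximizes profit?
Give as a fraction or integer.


In perfect competition, profit is maximized where P = MC.
119 = 7 + 16Q
112 = 16Q
Q* = 112/16 = 7

7


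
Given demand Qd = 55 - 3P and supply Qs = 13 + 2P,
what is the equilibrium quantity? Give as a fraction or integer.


First find equilibrium price:
55 - 3P = 13 + 2P
P* = 42/5 = 42/5
Then substitute into demand:
Q* = 55 - 3 * 42/5 = 149/5

149/5


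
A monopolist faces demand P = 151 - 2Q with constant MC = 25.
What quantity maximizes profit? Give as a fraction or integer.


TR = P*Q = (151 - 2Q)Q = 151Q - 2Q^2
MR = dTR/dQ = 151 - 4Q
Set MR = MC:
151 - 4Q = 25
126 = 4Q
Q* = 126/4 = 63/2

63/2


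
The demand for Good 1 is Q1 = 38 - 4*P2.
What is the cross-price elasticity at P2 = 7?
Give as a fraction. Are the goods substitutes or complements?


dQ1/dP2 = -4
At P2 = 7: Q1 = 38 - 4*7 = 10
Exy = (dQ1/dP2)(P2/Q1) = -4 * 7 / 10 = -14/5
Since Exy < 0, the goods are complements.

-14/5 (complements)


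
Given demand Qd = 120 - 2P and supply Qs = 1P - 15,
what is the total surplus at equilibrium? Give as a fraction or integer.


Find equilibrium: 120 - 2P = 1P - 15
120 + 15 = 3P
P* = 135/3 = 45
Q* = 1*45 - 15 = 30
Inverse demand: P = 60 - Q/2, so P_max = 60
Inverse supply: P = 15 + Q/1, so P_min = 15
CS = (1/2) * 30 * (60 - 45) = 225
PS = (1/2) * 30 * (45 - 15) = 450
TS = CS + PS = 225 + 450 = 675

675


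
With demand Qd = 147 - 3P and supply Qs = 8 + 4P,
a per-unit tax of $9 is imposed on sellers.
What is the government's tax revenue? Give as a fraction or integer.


With tax on sellers, new supply: Qs' = 8 + 4(P - 9)
= 4P - 28
New equilibrium quantity:
Q_new = 72
Tax revenue = tax * Q_new = 9 * 72 = 648

648


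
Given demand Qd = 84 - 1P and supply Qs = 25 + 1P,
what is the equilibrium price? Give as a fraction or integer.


At equilibrium, Qd = Qs.
84 - 1P = 25 + 1P
84 - 25 = 1P + 1P
59 = 2P
P* = 59/2 = 59/2

59/2


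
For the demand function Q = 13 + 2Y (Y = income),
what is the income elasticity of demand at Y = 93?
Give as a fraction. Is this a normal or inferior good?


dQ/dY = 2
At Y = 93: Q = 13 + 2*93 = 199
Ey = (dQ/dY)(Y/Q) = 2 * 93 / 199 = 186/199
Since Ey > 0, this is a normal good.

186/199 (normal good)


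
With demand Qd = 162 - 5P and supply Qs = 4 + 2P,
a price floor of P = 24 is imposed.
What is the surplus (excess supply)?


At P = 24:
Qd = 162 - 5*24 = 42
Qs = 4 + 2*24 = 52
Surplus = Qs - Qd = 52 - 42 = 10

10


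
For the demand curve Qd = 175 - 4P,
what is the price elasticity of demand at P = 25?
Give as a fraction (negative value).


dQ/dP = -4
At P = 25: Q = 175 - 4*25 = 75
E = (dQ/dP)(P/Q) = (-4)(25/75) = -4/3

-4/3


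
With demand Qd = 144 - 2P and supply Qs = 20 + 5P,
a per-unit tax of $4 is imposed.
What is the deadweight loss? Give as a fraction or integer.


Pre-tax equilibrium quantity: Q* = 760/7
Post-tax equilibrium quantity: Q_tax = 720/7
Reduction in quantity: Q* - Q_tax = 40/7
DWL = (1/2) * tax * (Q* - Q_tax)
DWL = (1/2) * 4 * 40/7 = 80/7

80/7


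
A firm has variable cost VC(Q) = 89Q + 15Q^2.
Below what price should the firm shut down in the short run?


AVC(Q) = VC(Q)/Q = 89 + 15Q
AVC is increasing in Q, so minimum AVC is at Q -> 0+.
Min AVC = 89
The firm should shut down if P < 89.

89


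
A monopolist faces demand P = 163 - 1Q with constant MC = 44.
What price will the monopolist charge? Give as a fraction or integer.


MR = 163 - 2Q
Set MR = MC: 163 - 2Q = 44
Q* = 119/2
Substitute into demand:
P* = 163 - 1*119/2 = 207/2

207/2


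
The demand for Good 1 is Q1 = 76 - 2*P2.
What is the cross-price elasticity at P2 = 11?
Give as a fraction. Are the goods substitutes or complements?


dQ1/dP2 = -2
At P2 = 11: Q1 = 76 - 2*11 = 54
Exy = (dQ1/dP2)(P2/Q1) = -2 * 11 / 54 = -11/27
Since Exy < 0, the goods are complements.

-11/27 (complements)


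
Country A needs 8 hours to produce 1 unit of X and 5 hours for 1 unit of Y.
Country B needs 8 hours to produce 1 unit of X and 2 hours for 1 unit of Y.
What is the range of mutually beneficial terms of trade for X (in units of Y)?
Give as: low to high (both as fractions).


Opportunity cost of X for Country A = hours_X / hours_Y = 8/5 = 8/5 units of Y
Opportunity cost of X for Country B = hours_X / hours_Y = 8/2 = 4 units of Y
Terms of trade must be between the two opportunity costs.
Range: 8/5 to 4

8/5 to 4


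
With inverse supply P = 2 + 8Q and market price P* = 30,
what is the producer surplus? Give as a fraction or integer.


Minimum supply price (at Q=0): P_min = 2
Quantity supplied at P* = 30:
Q* = (30 - 2)/8 = 7/2
PS = (1/2) * Q* * (P* - P_min)
PS = (1/2) * 7/2 * (30 - 2)
PS = (1/2) * 7/2 * 28 = 49

49


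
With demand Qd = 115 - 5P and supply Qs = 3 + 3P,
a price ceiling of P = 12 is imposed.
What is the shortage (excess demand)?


At P = 12:
Qd = 115 - 5*12 = 55
Qs = 3 + 3*12 = 39
Shortage = Qd - Qs = 55 - 39 = 16

16


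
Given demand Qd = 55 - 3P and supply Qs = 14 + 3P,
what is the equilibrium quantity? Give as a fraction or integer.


First find equilibrium price:
55 - 3P = 14 + 3P
P* = 41/6 = 41/6
Then substitute into demand:
Q* = 55 - 3 * 41/6 = 69/2

69/2


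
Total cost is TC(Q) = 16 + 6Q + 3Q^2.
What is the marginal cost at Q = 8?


MC = dTC/dQ = 6 + 2*3*Q
At Q = 8:
MC = 6 + 6*8
MC = 6 + 48 = 54

54


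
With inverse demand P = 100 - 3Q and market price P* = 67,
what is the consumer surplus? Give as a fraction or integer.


Maximum willingness to pay (at Q=0): P_max = 100
Quantity demanded at P* = 67:
Q* = (100 - 67)/3 = 11
CS = (1/2) * Q* * (P_max - P*)
CS = (1/2) * 11 * (100 - 67)
CS = (1/2) * 11 * 33 = 363/2

363/2


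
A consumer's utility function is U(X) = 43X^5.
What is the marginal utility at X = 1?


MU = dU/dX = 43*5*X^(5-1)
MU = 215*X^4
At X = 1:
MU = 215 * 1^4
MU = 215 * 1 = 215

215


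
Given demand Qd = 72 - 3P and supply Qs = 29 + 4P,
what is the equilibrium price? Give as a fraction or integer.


At equilibrium, Qd = Qs.
72 - 3P = 29 + 4P
72 - 29 = 3P + 4P
43 = 7P
P* = 43/7 = 43/7

43/7


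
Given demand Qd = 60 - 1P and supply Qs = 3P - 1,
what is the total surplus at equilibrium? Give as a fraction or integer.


Find equilibrium: 60 - 1P = 3P - 1
60 + 1 = 4P
P* = 61/4 = 61/4
Q* = 3*61/4 - 1 = 179/4
Inverse demand: P = 60 - Q/1, so P_max = 60
Inverse supply: P = 1/3 + Q/3, so P_min = 1/3
CS = (1/2) * 179/4 * (60 - 61/4) = 32041/32
PS = (1/2) * 179/4 * (61/4 - 1/3) = 32041/96
TS = CS + PS = 32041/32 + 32041/96 = 32041/24

32041/24


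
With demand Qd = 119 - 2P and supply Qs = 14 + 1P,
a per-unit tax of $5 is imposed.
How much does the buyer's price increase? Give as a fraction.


With a per-unit tax, the buyer's price increase depends on relative slopes.
Supply slope: d = 1, Demand slope: b = 2
Buyer's price increase = d * tax / (b + d)
= 1 * 5 / (2 + 1)
= 5 / 3 = 5/3

5/3


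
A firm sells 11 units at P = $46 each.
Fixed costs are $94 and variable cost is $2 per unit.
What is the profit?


Total Revenue = P * Q = 46 * 11 = $506
Total Cost = FC + VC*Q = 94 + 2*11 = $116
Profit = TR - TC = 506 - 116 = $390

$390


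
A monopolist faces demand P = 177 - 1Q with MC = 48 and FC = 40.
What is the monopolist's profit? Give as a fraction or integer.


MR = MC: 177 - 2Q = 48
Q* = 129/2
P* = 177 - 1*129/2 = 225/2
Profit = (P* - MC)*Q* - FC
= (225/2 - 48)*129/2 - 40
= 129/2*129/2 - 40
= 16641/4 - 40 = 16481/4

16481/4


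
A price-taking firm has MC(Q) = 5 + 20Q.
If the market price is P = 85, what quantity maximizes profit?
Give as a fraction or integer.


In perfect competition, profit is maximized where P = MC.
85 = 5 + 20Q
80 = 20Q
Q* = 80/20 = 4

4


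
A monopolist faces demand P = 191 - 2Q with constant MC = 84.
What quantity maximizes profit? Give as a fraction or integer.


TR = P*Q = (191 - 2Q)Q = 191Q - 2Q^2
MR = dTR/dQ = 191 - 4Q
Set MR = MC:
191 - 4Q = 84
107 = 4Q
Q* = 107/4 = 107/4

107/4


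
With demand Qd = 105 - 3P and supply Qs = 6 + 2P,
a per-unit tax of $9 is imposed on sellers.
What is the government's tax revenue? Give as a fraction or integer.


With tax on sellers, new supply: Qs' = 6 + 2(P - 9)
= 2P - 12
New equilibrium quantity:
Q_new = 174/5
Tax revenue = tax * Q_new = 9 * 174/5 = 1566/5

1566/5


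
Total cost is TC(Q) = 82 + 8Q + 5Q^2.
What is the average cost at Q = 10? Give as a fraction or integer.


TC(10) = 82 + 8*10 + 5*10^2
TC(10) = 82 + 80 + 500 = 662
AC = TC/Q = 662/10 = 331/5

331/5


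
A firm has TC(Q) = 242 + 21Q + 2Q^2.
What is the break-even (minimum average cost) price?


AC(Q) = 242/Q + 21 + 2Q
To minimize: dAC/dQ = -242/Q^2 + 2 = 0
Q^2 = 242/2 = 121
Q* = 11
Min AC = 242/11 + 21 + 2*11
Min AC = 22 + 21 + 22 = 65

65


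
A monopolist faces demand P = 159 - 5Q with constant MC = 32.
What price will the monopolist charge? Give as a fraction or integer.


MR = 159 - 10Q
Set MR = MC: 159 - 10Q = 32
Q* = 127/10
Substitute into demand:
P* = 159 - 5*127/10 = 191/2

191/2


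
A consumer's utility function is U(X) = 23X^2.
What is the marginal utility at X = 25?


MU = dU/dX = 23*2*X^(2-1)
MU = 46*X^1
At X = 25:
MU = 46 * 25^1
MU = 46 * 25 = 1150

1150


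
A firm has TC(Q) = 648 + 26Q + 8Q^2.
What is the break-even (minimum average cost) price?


AC(Q) = 648/Q + 26 + 8Q
To minimize: dAC/dQ = -648/Q^2 + 8 = 0
Q^2 = 648/8 = 81
Q* = 9
Min AC = 648/9 + 26 + 8*9
Min AC = 72 + 26 + 72 = 170

170


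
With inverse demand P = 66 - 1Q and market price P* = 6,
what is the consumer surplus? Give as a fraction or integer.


Maximum willingness to pay (at Q=0): P_max = 66
Quantity demanded at P* = 6:
Q* = (66 - 6)/1 = 60
CS = (1/2) * Q* * (P_max - P*)
CS = (1/2) * 60 * (66 - 6)
CS = (1/2) * 60 * 60 = 1800

1800


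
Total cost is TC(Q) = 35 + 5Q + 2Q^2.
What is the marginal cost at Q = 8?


MC = dTC/dQ = 5 + 2*2*Q
At Q = 8:
MC = 5 + 4*8
MC = 5 + 32 = 37

37


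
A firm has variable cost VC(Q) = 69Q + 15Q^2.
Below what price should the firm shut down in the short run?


AVC(Q) = VC(Q)/Q = 69 + 15Q
AVC is increasing in Q, so minimum AVC is at Q -> 0+.
Min AVC = 69
The firm should shut down if P < 69.

69


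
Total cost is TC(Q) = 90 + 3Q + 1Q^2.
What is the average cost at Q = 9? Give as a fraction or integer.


TC(9) = 90 + 3*9 + 1*9^2
TC(9) = 90 + 27 + 81 = 198
AC = TC/Q = 198/9 = 22

22


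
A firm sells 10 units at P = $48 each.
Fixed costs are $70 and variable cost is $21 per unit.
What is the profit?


Total Revenue = P * Q = 48 * 10 = $480
Total Cost = FC + VC*Q = 70 + 21*10 = $280
Profit = TR - TC = 480 - 280 = $200

$200


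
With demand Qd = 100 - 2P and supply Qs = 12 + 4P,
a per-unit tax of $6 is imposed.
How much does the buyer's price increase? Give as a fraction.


With a per-unit tax, the buyer's price increase depends on relative slopes.
Supply slope: d = 4, Demand slope: b = 2
Buyer's price increase = d * tax / (b + d)
= 4 * 6 / (2 + 4)
= 24 / 6 = 4

4


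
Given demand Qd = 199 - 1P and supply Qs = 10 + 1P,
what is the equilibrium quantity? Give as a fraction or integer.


First find equilibrium price:
199 - 1P = 10 + 1P
P* = 189/2 = 189/2
Then substitute into demand:
Q* = 199 - 1 * 189/2 = 209/2

209/2


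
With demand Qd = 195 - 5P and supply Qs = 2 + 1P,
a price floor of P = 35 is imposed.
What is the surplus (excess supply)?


At P = 35:
Qd = 195 - 5*35 = 20
Qs = 2 + 1*35 = 37
Surplus = Qs - Qd = 37 - 20 = 17

17


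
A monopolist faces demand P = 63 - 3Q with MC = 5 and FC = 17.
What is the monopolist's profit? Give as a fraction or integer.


MR = MC: 63 - 6Q = 5
Q* = 29/3
P* = 63 - 3*29/3 = 34
Profit = (P* - MC)*Q* - FC
= (34 - 5)*29/3 - 17
= 29*29/3 - 17
= 841/3 - 17 = 790/3

790/3


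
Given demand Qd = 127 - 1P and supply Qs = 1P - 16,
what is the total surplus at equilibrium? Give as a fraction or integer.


Find equilibrium: 127 - 1P = 1P - 16
127 + 16 = 2P
P* = 143/2 = 143/2
Q* = 1*143/2 - 16 = 111/2
Inverse demand: P = 127 - Q/1, so P_max = 127
Inverse supply: P = 16 + Q/1, so P_min = 16
CS = (1/2) * 111/2 * (127 - 143/2) = 12321/8
PS = (1/2) * 111/2 * (143/2 - 16) = 12321/8
TS = CS + PS = 12321/8 + 12321/8 = 12321/4

12321/4


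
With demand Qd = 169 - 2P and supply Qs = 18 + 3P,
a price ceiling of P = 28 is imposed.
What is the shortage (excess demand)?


At P = 28:
Qd = 169 - 2*28 = 113
Qs = 18 + 3*28 = 102
Shortage = Qd - Qs = 113 - 102 = 11

11


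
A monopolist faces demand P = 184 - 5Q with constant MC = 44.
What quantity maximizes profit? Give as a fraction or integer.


TR = P*Q = (184 - 5Q)Q = 184Q - 5Q^2
MR = dTR/dQ = 184 - 10Q
Set MR = MC:
184 - 10Q = 44
140 = 10Q
Q* = 140/10 = 14

14


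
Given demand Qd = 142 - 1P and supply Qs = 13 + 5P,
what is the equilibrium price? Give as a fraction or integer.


At equilibrium, Qd = Qs.
142 - 1P = 13 + 5P
142 - 13 = 1P + 5P
129 = 6P
P* = 129/6 = 43/2

43/2


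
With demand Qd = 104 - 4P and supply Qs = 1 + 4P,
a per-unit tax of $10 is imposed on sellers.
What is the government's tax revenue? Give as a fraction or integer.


With tax on sellers, new supply: Qs' = 1 + 4(P - 10)
= 4P - 39
New equilibrium quantity:
Q_new = 65/2
Tax revenue = tax * Q_new = 10 * 65/2 = 325

325


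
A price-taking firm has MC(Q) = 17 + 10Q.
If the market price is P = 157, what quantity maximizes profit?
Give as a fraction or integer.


In perfect competition, profit is maximized where P = MC.
157 = 17 + 10Q
140 = 10Q
Q* = 140/10 = 14

14


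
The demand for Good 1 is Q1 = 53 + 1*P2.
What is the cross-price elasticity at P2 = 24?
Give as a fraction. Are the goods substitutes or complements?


dQ1/dP2 = 1
At P2 = 24: Q1 = 53 + 1*24 = 77
Exy = (dQ1/dP2)(P2/Q1) = 1 * 24 / 77 = 24/77
Since Exy > 0, the goods are substitutes.

24/77 (substitutes)


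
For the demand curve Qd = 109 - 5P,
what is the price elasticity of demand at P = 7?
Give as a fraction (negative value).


dQ/dP = -5
At P = 7: Q = 109 - 5*7 = 74
E = (dQ/dP)(P/Q) = (-5)(7/74) = -35/74

-35/74


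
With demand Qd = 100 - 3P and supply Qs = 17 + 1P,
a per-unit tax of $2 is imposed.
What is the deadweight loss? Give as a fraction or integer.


Pre-tax equilibrium quantity: Q* = 151/4
Post-tax equilibrium quantity: Q_tax = 145/4
Reduction in quantity: Q* - Q_tax = 3/2
DWL = (1/2) * tax * (Q* - Q_tax)
DWL = (1/2) * 2 * 3/2 = 3/2

3/2


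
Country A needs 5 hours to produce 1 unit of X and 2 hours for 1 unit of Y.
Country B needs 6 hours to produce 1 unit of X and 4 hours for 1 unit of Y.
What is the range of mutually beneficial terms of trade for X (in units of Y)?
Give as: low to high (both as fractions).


Opportunity cost of X for Country A = hours_X / hours_Y = 5/2 = 5/2 units of Y
Opportunity cost of X for Country B = hours_X / hours_Y = 6/4 = 3/2 units of Y
Terms of trade must be between the two opportunity costs.
Range: 3/2 to 5/2

3/2 to 5/2


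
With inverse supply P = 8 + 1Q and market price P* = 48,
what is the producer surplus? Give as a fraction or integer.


Minimum supply price (at Q=0): P_min = 8
Quantity supplied at P* = 48:
Q* = (48 - 8)/1 = 40
PS = (1/2) * Q* * (P* - P_min)
PS = (1/2) * 40 * (48 - 8)
PS = (1/2) * 40 * 40 = 800

800


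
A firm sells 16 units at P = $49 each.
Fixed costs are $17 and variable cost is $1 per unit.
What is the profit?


Total Revenue = P * Q = 49 * 16 = $784
Total Cost = FC + VC*Q = 17 + 1*16 = $33
Profit = TR - TC = 784 - 33 = $751

$751


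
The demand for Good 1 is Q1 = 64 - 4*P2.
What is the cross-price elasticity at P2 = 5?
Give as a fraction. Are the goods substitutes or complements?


dQ1/dP2 = -4
At P2 = 5: Q1 = 64 - 4*5 = 44
Exy = (dQ1/dP2)(P2/Q1) = -4 * 5 / 44 = -5/11
Since Exy < 0, the goods are complements.

-5/11 (complements)


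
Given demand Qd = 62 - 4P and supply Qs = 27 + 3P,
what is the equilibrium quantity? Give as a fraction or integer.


First find equilibrium price:
62 - 4P = 27 + 3P
P* = 35/7 = 5
Then substitute into demand:
Q* = 62 - 4 * 5 = 42

42


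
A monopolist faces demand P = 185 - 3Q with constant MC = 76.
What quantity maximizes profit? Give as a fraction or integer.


TR = P*Q = (185 - 3Q)Q = 185Q - 3Q^2
MR = dTR/dQ = 185 - 6Q
Set MR = MC:
185 - 6Q = 76
109 = 6Q
Q* = 109/6 = 109/6

109/6


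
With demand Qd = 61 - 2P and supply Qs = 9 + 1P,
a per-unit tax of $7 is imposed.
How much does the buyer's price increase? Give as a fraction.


With a per-unit tax, the buyer's price increase depends on relative slopes.
Supply slope: d = 1, Demand slope: b = 2
Buyer's price increase = d * tax / (b + d)
= 1 * 7 / (2 + 1)
= 7 / 3 = 7/3

7/3


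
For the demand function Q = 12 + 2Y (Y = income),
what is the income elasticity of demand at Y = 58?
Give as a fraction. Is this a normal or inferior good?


dQ/dY = 2
At Y = 58: Q = 12 + 2*58 = 128
Ey = (dQ/dY)(Y/Q) = 2 * 58 / 128 = 29/32
Since Ey > 0, this is a normal good.

29/32 (normal good)


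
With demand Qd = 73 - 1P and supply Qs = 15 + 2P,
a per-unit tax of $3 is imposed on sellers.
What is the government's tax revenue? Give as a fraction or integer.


With tax on sellers, new supply: Qs' = 15 + 2(P - 3)
= 9 + 2P
New equilibrium quantity:
Q_new = 155/3
Tax revenue = tax * Q_new = 3 * 155/3 = 155

155


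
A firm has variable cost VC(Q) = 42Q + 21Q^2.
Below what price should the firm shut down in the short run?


AVC(Q) = VC(Q)/Q = 42 + 21Q
AVC is increasing in Q, so minimum AVC is at Q -> 0+.
Min AVC = 42
The firm should shut down if P < 42.

42


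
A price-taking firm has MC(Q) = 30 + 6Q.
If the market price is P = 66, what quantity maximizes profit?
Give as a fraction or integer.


In perfect competition, profit is maximized where P = MC.
66 = 30 + 6Q
36 = 6Q
Q* = 36/6 = 6

6


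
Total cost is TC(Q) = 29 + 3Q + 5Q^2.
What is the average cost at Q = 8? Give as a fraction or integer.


TC(8) = 29 + 3*8 + 5*8^2
TC(8) = 29 + 24 + 320 = 373
AC = TC/Q = 373/8 = 373/8

373/8


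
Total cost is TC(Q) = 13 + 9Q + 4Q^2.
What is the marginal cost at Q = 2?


MC = dTC/dQ = 9 + 2*4*Q
At Q = 2:
MC = 9 + 8*2
MC = 9 + 16 = 25

25


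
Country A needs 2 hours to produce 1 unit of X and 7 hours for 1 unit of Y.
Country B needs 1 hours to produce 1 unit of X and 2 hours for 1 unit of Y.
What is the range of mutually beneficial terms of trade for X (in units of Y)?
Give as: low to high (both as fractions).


Opportunity cost of X for Country A = hours_X / hours_Y = 2/7 = 2/7 units of Y
Opportunity cost of X for Country B = hours_X / hours_Y = 1/2 = 1/2 units of Y
Terms of trade must be between the two opportunity costs.
Range: 2/7 to 1/2

2/7 to 1/2


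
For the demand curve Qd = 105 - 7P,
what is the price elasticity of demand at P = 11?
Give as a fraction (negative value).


dQ/dP = -7
At P = 11: Q = 105 - 7*11 = 28
E = (dQ/dP)(P/Q) = (-7)(11/28) = -11/4

-11/4


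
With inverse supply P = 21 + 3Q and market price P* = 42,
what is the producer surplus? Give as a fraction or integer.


Minimum supply price (at Q=0): P_min = 21
Quantity supplied at P* = 42:
Q* = (42 - 21)/3 = 7
PS = (1/2) * Q* * (P* - P_min)
PS = (1/2) * 7 * (42 - 21)
PS = (1/2) * 7 * 21 = 147/2

147/2


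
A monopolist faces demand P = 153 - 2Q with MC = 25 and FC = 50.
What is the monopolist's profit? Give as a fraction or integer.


MR = MC: 153 - 4Q = 25
Q* = 32
P* = 153 - 2*32 = 89
Profit = (P* - MC)*Q* - FC
= (89 - 25)*32 - 50
= 64*32 - 50
= 2048 - 50 = 1998

1998


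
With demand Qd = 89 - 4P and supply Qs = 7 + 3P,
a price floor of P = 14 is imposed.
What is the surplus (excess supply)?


At P = 14:
Qd = 89 - 4*14 = 33
Qs = 7 + 3*14 = 49
Surplus = Qs - Qd = 49 - 33 = 16

16


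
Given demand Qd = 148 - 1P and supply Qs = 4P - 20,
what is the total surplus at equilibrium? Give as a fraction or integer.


Find equilibrium: 148 - 1P = 4P - 20
148 + 20 = 5P
P* = 168/5 = 168/5
Q* = 4*168/5 - 20 = 572/5
Inverse demand: P = 148 - Q/1, so P_max = 148
Inverse supply: P = 5 + Q/4, so P_min = 5
CS = (1/2) * 572/5 * (148 - 168/5) = 163592/25
PS = (1/2) * 572/5 * (168/5 - 5) = 40898/25
TS = CS + PS = 163592/25 + 40898/25 = 40898/5

40898/5


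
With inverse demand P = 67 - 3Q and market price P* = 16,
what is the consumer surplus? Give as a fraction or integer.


Maximum willingness to pay (at Q=0): P_max = 67
Quantity demanded at P* = 16:
Q* = (67 - 16)/3 = 17
CS = (1/2) * Q* * (P_max - P*)
CS = (1/2) * 17 * (67 - 16)
CS = (1/2) * 17 * 51 = 867/2

867/2


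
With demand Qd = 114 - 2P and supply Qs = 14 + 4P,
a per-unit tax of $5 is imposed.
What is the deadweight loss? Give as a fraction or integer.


Pre-tax equilibrium quantity: Q* = 242/3
Post-tax equilibrium quantity: Q_tax = 74
Reduction in quantity: Q* - Q_tax = 20/3
DWL = (1/2) * tax * (Q* - Q_tax)
DWL = (1/2) * 5 * 20/3 = 50/3

50/3


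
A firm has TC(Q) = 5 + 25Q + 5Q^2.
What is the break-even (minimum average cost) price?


AC(Q) = 5/Q + 25 + 5Q
To minimize: dAC/dQ = -5/Q^2 + 5 = 0
Q^2 = 5/5 = 1
Q* = 1
Min AC = 5/1 + 25 + 5*1
Min AC = 5 + 25 + 5 = 35

35


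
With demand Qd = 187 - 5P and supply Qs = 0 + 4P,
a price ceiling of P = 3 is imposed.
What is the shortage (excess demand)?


At P = 3:
Qd = 187 - 5*3 = 172
Qs = 0 + 4*3 = 12
Shortage = Qd - Qs = 172 - 12 = 160

160


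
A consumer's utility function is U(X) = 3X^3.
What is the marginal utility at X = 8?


MU = dU/dX = 3*3*X^(3-1)
MU = 9*X^2
At X = 8:
MU = 9 * 8^2
MU = 9 * 64 = 576

576


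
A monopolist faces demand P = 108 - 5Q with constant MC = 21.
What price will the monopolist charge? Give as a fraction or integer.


MR = 108 - 10Q
Set MR = MC: 108 - 10Q = 21
Q* = 87/10
Substitute into demand:
P* = 108 - 5*87/10 = 129/2

129/2


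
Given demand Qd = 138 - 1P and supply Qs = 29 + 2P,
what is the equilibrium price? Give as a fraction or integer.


At equilibrium, Qd = Qs.
138 - 1P = 29 + 2P
138 - 29 = 1P + 2P
109 = 3P
P* = 109/3 = 109/3

109/3


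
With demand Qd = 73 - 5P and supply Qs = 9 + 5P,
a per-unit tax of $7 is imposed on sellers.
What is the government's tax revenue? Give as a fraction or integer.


With tax on sellers, new supply: Qs' = 9 + 5(P - 7)
= 5P - 26
New equilibrium quantity:
Q_new = 47/2
Tax revenue = tax * Q_new = 7 * 47/2 = 329/2

329/2


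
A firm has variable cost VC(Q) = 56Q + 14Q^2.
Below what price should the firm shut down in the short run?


AVC(Q) = VC(Q)/Q = 56 + 14Q
AVC is increasing in Q, so minimum AVC is at Q -> 0+.
Min AVC = 56
The firm should shut down if P < 56.

56


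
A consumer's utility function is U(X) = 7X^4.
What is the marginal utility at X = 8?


MU = dU/dX = 7*4*X^(4-1)
MU = 28*X^3
At X = 8:
MU = 28 * 8^3
MU = 28 * 512 = 14336

14336


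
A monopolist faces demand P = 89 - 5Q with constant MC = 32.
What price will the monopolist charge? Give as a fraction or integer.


MR = 89 - 10Q
Set MR = MC: 89 - 10Q = 32
Q* = 57/10
Substitute into demand:
P* = 89 - 5*57/10 = 121/2

121/2
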